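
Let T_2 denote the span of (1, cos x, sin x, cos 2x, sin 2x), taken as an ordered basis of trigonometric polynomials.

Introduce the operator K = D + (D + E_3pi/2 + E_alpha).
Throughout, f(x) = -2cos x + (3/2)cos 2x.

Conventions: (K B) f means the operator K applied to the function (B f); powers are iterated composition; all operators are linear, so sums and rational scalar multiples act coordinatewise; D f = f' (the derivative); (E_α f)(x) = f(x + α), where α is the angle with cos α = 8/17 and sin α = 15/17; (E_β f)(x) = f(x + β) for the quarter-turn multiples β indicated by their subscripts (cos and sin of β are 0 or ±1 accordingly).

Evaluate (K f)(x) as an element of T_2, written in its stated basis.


the result is g(x) = -(16/17)cos x + (64/17)sin x - (675/289)cos 2x - (2094/289)sin 2x

D f = 2sin x - 3sin 2x
D f = 2sin x - 3sin 2x
E_3pi/2 f = -2sin x - (3/2)cos 2x
E_alpha f = -(16/17)cos x + (30/17)sin x - (483/578)cos 2x - (360/289)sin 2x
(D + E_3pi/2 + E_alpha) f = -(16/17)cos x + (30/17)sin x - (675/289)cos 2x - (1227/289)sin 2x
(D + (D + E_3pi/2 + E_alpha)) f = -(16/17)cos x + (64/17)sin x - (675/289)cos 2x - (2094/289)sin 2x


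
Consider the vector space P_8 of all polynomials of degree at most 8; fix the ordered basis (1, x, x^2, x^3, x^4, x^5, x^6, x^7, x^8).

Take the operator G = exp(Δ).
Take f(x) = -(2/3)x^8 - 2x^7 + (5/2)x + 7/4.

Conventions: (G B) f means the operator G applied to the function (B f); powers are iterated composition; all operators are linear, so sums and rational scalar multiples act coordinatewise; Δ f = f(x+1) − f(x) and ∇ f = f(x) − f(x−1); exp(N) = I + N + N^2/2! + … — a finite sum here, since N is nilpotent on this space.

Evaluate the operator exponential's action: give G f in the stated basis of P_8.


the result is g(x) = -(2/3)x^8 - (22/3)x^7 - (154/3)x^6 - (812/3)x^5 - 1050x^4 - (8974/3)x^3 - (17920/3)x^2 - (45101/6)x - 18039/4

order-1 term: -(16/3)x^7 - (98/3)x^6 - (238/3)x^5 - (350/3)x^4 - (322/3)x^3 - (182/3)x^2 - (58/3)x - 1/6
order-2 term: -(56/3)x^6 - 154x^5 - (1610/3)x^4 - 1050x^3 - (3626/3)x^2 - 770x - 632/3
order-3 term: -(112/3)x^5 - 350x^4 - (4060/3)x^3 - 2730x^2 - (8596/3)x - 1246
order-4 term: -(140/3)x^4 - (1330/3)x^3 - (4900/3)x^2 - (8330/3)x - 1834
order-5 term: -(112/3)x^3 - 322x^2 - (2870/3)x - 980
order-6 term: -(56/3)x^2 - 126x - 658/3
order-7 term: -(16/3)x - 62/3
order-8 term: -2/3
the series for exp(Δ) f terminates at order 8
exp(Δ) f = -(2/3)x^8 - (22/3)x^7 - (154/3)x^6 - (812/3)x^5 - 1050x^4 - (8974/3)x^3 - (17920/3)x^2 - (45101/6)x - 18039/4


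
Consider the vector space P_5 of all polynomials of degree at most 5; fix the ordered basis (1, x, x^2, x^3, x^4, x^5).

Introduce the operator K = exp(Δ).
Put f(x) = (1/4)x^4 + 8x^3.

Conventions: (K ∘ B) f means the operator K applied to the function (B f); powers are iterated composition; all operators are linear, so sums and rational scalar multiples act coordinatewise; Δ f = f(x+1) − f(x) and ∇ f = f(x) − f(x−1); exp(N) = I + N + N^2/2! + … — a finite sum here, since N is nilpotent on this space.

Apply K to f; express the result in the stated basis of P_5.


order-1 term: x^3 + (51/2)x^2 + 25x + 33/4
order-2 term: (3/2)x^2 + 27x + 103/4
order-3 term: x + 19/2
order-4 term: 1/4
the series for exp(Δ) f terminates at order 4
exp(Δ) f = (1/4)x^4 + 9x^3 + 27x^2 + 53x + 175/4

g(x) = (1/4)x^4 + 9x^3 + 27x^2 + 53x + 175/4


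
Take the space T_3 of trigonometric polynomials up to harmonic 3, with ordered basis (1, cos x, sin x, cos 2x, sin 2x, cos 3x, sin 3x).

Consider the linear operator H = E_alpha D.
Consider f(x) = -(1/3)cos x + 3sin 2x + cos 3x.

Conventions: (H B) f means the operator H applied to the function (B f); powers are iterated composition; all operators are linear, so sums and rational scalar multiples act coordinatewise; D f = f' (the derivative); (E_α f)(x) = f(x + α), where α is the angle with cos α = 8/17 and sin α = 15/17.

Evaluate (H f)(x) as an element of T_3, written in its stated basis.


g(x) = (5/17)cos x + (8/51)sin x - (966/289)cos 2x - (1440/289)sin 2x + (1485/4913)cos 3x + (14664/4913)sin 3x

D f = (1/3)sin x + 6cos 2x - 3sin 3x
E_alpha D f = (5/17)cos x + (8/51)sin x - (966/289)cos 2x - (1440/289)sin 2x + (1485/4913)cos 3x + (14664/4913)sin 3x


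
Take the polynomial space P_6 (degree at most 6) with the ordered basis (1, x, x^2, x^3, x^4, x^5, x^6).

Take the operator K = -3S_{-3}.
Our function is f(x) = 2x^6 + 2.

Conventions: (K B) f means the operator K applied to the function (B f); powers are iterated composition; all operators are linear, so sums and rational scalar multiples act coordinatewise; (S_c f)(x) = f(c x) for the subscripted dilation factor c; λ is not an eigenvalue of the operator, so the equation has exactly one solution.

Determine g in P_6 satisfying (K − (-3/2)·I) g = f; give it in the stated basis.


write g with unknown coordinates in the stated basis and equate coefficients in (K − (-3/2)·I) g = f
solving from the highest basis element down gives g = -(4/4371)x^6 - 4/3
check: K g = (2916/1457)x^6 + 4
so K g − (-3/2)·g = 2x^6 + 2 = f ✓

g(x) = -(4/4371)x^6 - 4/3


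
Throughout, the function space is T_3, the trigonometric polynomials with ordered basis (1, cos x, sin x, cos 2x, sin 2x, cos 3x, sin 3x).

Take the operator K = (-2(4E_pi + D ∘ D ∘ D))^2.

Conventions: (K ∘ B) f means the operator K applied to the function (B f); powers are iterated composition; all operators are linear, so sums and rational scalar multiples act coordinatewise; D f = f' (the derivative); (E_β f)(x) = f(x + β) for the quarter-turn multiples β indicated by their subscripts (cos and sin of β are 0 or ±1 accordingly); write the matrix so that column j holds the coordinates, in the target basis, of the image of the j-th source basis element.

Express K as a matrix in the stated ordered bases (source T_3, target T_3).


the matrix is [[64, 0, 0, 0, 0, 0, 0]; [0, 60, 32, 0, 0, 0, 0]; [0, -32, 60, 0, 0, 0, 0]; [0, 0, 0, -192, -256, 0, 0]; [0, 0, 0, 256, -192, 0, 0]; [0, 0, 0, 0, 0, -2852, 864]; [0, 0, 0, 0, 0, -864, -2852]] (rows listed top to bottom)

image of 1: 64
image of cos x: 60cos x - 32sin x
image of sin x: 32cos x + 60sin x
image of cos 2x: -192cos 2x + 256sin 2x
image of sin 2x: -256cos 2x - 192sin 2x
image of cos 3x: -2852cos 3x - 864sin 3x
image of sin 3x: 864cos 3x - 2852sin 3x
each image's coordinates form column j of the matrix


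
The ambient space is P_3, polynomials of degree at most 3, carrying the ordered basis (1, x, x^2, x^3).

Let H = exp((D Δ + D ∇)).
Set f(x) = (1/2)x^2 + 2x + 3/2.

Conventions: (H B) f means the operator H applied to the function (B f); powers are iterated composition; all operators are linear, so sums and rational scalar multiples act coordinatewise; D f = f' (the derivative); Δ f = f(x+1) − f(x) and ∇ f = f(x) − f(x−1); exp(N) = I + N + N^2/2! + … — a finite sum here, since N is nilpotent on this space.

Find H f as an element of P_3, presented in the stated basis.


order-1 term: 2
the series for exp((D Δ + D ∇)) f terminates at order 1
exp((D Δ + D ∇)) f = (1/2)x^2 + 2x + 7/2

the image equals g(x) = (1/2)x^2 + 2x + 7/2


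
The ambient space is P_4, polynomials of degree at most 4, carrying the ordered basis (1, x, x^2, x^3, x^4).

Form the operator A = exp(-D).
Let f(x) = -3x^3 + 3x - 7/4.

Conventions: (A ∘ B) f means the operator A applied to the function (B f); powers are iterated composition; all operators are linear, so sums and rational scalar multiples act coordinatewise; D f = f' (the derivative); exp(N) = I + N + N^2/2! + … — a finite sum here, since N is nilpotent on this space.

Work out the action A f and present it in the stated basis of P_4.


order-1 term: 9x^2 - 3
order-2 term: -9x
order-3 term: 3
the series for exp(-D) f terminates at order 3
exp(-D) f = -3x^3 + 9x^2 - 6x - 7/4

the result is g(x) = -3x^3 + 9x^2 - 6x - 7/4


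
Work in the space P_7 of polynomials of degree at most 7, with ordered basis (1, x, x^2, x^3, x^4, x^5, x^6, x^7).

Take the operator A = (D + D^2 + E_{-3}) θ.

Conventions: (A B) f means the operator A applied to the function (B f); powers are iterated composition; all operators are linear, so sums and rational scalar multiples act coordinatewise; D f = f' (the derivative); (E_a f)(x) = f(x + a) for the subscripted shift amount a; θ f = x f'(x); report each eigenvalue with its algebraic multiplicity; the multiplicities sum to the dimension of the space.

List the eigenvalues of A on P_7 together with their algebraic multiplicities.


λ = 0 (multiplicity 1), λ = 1 (multiplicity 1), λ = 2 (multiplicity 1), λ = 3 (multiplicity 1), λ = 4 (multiplicity 1), λ = 5 (multiplicity 1), λ = 6 (multiplicity 1), λ = 7 (multiplicity 1)

image of 1: 0
image of x: x - 2
image of x^2: 2x^2 - 8x + 22
image of x^3: 3x^3 - 18x^2 + 99x - 81
image of x^4: 4x^4 - 32x^3 + 264x^2 - 432x + 324
image of x^5: 5x^5 - 50x^4 + 550x^3 - 1350x^2 + 2025x - 1215
image of x^6: 6x^6 - 72x^5 + 990x^4 - 3240x^3 + 7290x^2 - 8748x + 4374
image of x^7: 7x^7 - 98x^6 + 1617x^5 - 6615x^4 + 19845x^3 - 35721x^2 + 35721x - 15309
the matrix is upper triangular; its diagonal is (0, 1, 2, 3, 4, 5, 6, 7)
for a triangular matrix the eigenvalues are the diagonal entries, with algebraic multiplicity their repetition count


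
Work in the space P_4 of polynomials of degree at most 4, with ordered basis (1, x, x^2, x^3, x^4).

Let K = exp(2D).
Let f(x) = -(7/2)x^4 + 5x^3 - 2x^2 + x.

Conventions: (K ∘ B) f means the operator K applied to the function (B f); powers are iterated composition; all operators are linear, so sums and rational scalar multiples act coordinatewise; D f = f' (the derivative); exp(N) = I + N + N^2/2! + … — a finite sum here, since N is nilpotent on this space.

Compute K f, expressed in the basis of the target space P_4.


g(x) = -(7/2)x^4 - 23x^3 - 56x^2 - 59x - 22

order-1 term: -28x^3 + 30x^2 - 8x + 2
order-2 term: -84x^2 + 60x - 8
order-3 term: -112x + 40
order-4 term: -56
the series for exp(2D) f terminates at order 4
exp(2D) f = -(7/2)x^4 - 23x^3 - 56x^2 - 59x - 22


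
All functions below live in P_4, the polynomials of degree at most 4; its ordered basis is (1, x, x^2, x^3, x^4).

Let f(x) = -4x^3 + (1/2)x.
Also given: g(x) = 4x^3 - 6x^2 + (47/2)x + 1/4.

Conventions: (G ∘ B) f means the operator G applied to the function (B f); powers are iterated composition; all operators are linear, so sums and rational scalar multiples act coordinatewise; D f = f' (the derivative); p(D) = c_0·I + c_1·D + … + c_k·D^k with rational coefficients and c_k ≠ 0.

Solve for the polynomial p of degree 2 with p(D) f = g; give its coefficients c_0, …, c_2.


p(D) = -I + (1/2)·D − D^2, i.e. c_0 = -1, c_1 = 1/2, c_2 = -1

D^0 f = -4x^3 + (1/2)x
D^1 f = -12x^2 + 1/2
D^2 f = -24x
matching coefficients of g against c_0 f + c_1 Df + … from the top degree down determines the c_i
solution: c_0 = -1, c_1 = 1/2, c_2 = -1


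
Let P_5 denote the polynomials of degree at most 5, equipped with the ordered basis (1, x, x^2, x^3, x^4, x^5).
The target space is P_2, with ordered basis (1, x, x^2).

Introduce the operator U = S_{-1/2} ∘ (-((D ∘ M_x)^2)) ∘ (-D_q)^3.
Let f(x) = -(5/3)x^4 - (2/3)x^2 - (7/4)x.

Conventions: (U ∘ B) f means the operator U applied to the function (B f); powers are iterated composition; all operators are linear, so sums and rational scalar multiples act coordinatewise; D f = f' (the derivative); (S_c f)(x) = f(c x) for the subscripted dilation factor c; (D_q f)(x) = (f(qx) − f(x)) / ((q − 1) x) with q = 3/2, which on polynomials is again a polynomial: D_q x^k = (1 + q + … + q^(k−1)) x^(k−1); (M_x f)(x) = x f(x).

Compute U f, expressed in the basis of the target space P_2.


the result is g(x) = (30875/96)x

D_q f = -(325/24)x^3 - (5/3)x - 7/4
(-D_q) f = (325/24)x^3 + (5/3)x + 7/4
D_q (-D_q) f = (6175/96)x^2 + 5/3
(-D_q) (-D_q) f = -(6175/96)x^2 - 5/3
D_q (-D_q) (-D_q) f = -(30875/192)x
(-D_q) (-D_q) (-D_q) f = (30875/192)x
M_x (-D_q)^3 f = (30875/192)x^2
D M_x (-D_q)^3 f = (30875/96)x
M_x (D ∘ M_x) (-D_q)^3 f = (30875/96)x^2
D M_x (D ∘ M_x) (-D_q)^3 f = (30875/48)x
(-((D ∘ M_x)^2)) (-D_q)^3 f = -(30875/48)x
S_{-1/2} (-((D ∘ M_x)^2)) (-D_q)^3 f = (30875/96)x


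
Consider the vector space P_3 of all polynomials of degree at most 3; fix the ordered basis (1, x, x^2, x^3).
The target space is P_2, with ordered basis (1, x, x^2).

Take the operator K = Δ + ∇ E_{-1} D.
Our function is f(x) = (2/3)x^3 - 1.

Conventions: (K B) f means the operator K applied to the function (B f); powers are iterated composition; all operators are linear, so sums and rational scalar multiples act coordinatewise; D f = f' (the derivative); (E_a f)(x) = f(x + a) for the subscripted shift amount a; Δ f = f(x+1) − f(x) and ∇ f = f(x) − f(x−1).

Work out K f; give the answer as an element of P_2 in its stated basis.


the result is g(x) = 2x^2 + 6x - 16/3

Δ f = 2x^2 + 2x + 2/3
D f = 2x^2
E_{-1} D f = 2x^2 - 4x + 2
∇ E_{-1} D f = 4x - 6
(Δ + ∇ E_{-1} D) f = 2x^2 + 6x - 16/3


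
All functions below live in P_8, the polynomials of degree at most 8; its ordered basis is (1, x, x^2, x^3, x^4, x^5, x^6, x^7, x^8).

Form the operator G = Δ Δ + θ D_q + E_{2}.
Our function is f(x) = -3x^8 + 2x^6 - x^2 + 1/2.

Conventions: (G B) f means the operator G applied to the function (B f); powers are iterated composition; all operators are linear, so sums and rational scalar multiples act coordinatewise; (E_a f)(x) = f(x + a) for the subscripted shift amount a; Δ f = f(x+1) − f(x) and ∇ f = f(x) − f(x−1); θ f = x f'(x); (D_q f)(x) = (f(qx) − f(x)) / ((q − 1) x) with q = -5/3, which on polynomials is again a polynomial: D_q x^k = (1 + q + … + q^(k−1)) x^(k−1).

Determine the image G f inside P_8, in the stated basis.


the result is g(x) = -3x^8 + (301064/729)x^7 - 502x^6 - (584324/243)x^5 - 6120x^4 - 9856x^3 - 9685x^2 - (16066/3)x - 2567/2

Δ f = -24x^7 - 84x^6 - 156x^5 - 180x^4 - 128x^3 - 54x^2 - 14x - 2
Δ Δ f = -168x^6 - 1008x^5 - 2880x^4 - 4800x^3 - 4788x^2 - 2664x - 640
D_q f = (48008/729)x^7 - (3724/243)x^5 + (2/3)x
θ D_q f = (336056/729)x^7 - (18620/243)x^5 + (2/3)x
E_{2} f = -3x^8 - 48x^7 - 334x^6 - 1320x^5 - 3240x^4 - 5056x^3 - 4897x^2 - 2692x - 1287/2
(Δ Δ + θ D_q + E_{2}) f = -3x^8 + (301064/729)x^7 - 502x^6 - (584324/243)x^5 - 6120x^4 - 9856x^3 - 9685x^2 - (16066/3)x - 2567/2


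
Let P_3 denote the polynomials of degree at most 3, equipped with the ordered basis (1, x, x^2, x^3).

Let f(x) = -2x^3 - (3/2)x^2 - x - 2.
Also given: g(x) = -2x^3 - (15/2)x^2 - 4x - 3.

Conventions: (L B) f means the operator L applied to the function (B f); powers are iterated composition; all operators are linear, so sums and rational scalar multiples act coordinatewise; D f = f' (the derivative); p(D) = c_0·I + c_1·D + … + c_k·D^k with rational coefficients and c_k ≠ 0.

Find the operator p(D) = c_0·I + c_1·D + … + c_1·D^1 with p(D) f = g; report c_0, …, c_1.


D^0 f = -2x^3 - (3/2)x^2 - x - 2
D^1 f = -6x^2 - 3x - 1
matching coefficients of g against c_0 f + c_1 Df + … from the top degree down determines the c_i
solution: c_0 = 1, c_1 = 1

p(D) = I + D, i.e. c_0 = 1, c_1 = 1


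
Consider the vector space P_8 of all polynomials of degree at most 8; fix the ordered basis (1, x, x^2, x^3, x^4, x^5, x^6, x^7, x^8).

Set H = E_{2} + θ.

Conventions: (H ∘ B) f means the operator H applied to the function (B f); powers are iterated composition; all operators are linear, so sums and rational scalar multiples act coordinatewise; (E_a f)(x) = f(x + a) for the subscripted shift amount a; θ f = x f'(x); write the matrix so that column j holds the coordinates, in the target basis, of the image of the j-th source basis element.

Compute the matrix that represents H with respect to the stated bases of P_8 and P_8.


the matrix is [[1, 2, 4, 8, 16, 32, 64, 128, 256]; [0, 2, 4, 12, 32, 80, 192, 448, 1024]; [0, 0, 3, 6, 24, 80, 240, 672, 1792]; [0, 0, 0, 4, 8, 40, 160, 560, 1792]; [0, 0, 0, 0, 5, 10, 60, 280, 1120]; [0, 0, 0, 0, 0, 6, 12, 84, 448]; [0, 0, 0, 0, 0, 0, 7, 14, 112]; [0, 0, 0, 0, 0, 0, 0, 8, 16]; [0, 0, 0, 0, 0, 0, 0, 0, 9]] (rows listed top to bottom)

image of 1: 1
image of x: 2x + 2
image of x^2: 3x^2 + 4x + 4
image of x^3: 4x^3 + 6x^2 + 12x + 8
image of x^4: 5x^4 + 8x^3 + 24x^2 + 32x + 16
image of x^5: 6x^5 + 10x^4 + 40x^3 + 80x^2 + 80x + 32
image of x^6: 7x^6 + 12x^5 + 60x^4 + 160x^3 + 240x^2 + 192x + 64
image of x^7: 8x^7 + 14x^6 + 84x^5 + 280x^4 + 560x^3 + 672x^2 + 448x + 128
image of x^8: 9x^8 + 16x^7 + 112x^6 + 448x^5 + 1120x^4 + 1792x^3 + 1792x^2 + 1024x + 256
each image's coordinates form column j of the matrix


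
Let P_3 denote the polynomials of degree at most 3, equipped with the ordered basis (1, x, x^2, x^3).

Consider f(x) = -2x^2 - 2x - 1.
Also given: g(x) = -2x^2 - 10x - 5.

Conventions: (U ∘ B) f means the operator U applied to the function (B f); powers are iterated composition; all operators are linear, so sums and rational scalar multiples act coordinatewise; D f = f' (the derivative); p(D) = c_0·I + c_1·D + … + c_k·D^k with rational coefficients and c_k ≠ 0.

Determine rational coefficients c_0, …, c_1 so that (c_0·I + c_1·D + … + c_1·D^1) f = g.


D^0 f = -2x^2 - 2x - 1
D^1 f = -4x - 2
matching coefficients of g against c_0 f + c_1 Df + … from the top degree down determines the c_i
solution: c_0 = 1, c_1 = 2

c_0 = 1, c_1 = 2


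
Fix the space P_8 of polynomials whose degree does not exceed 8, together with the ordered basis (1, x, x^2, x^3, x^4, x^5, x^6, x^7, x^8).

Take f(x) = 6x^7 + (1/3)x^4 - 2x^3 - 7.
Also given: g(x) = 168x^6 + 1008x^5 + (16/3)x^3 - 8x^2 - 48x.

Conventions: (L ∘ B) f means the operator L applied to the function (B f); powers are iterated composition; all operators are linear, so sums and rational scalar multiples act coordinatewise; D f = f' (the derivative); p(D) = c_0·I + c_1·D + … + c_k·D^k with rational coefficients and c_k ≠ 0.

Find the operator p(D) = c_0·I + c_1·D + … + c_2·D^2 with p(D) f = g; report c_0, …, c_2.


p(D) = 4·D + 4·D^2, i.e. c_0 = 0, c_1 = 4, c_2 = 4

D^0 f = 6x^7 + (1/3)x^4 - 2x^3 - 7
D^1 f = 42x^6 + (4/3)x^3 - 6x^2
D^2 f = 252x^5 + 4x^2 - 12x
matching coefficients of g against c_0 f + c_1 Df + … from the top degree down determines the c_i
solution: c_0 = 0, c_1 = 4, c_2 = 4


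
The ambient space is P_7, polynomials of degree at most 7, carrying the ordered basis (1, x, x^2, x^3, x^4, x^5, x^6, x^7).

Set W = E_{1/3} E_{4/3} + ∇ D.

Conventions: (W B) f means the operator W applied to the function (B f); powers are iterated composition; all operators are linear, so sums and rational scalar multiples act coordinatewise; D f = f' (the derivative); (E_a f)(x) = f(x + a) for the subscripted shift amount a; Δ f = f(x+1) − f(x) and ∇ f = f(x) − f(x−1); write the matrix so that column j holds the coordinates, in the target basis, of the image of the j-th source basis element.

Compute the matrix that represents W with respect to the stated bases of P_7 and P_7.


the matrix is [[1, 5/3, 43/9, 44/27, 949/81, 1910/243, 19999/729, 62816/2187]; [0, 1, 10/3, 43/3, 176/27, 4745/81, 3820/81, 139993/729]; [0, 0, 1, 5, 86/3, 440/27, 4745/27, 13370/81]; [0, 0, 0, 1, 20/3, 430/9, 880/27, 33215/81]; [0, 0, 0, 0, 1, 25/3, 215/3, 1540/27]; [0, 0, 0, 0, 0, 1, 10, 301/3]; [0, 0, 0, 0, 0, 0, 1, 35/3]; [0, 0, 0, 0, 0, 0, 0, 1]] (rows listed top to bottom)

image of 1: 1
image of x: x + 5/3
image of x^2: x^2 + (10/3)x + 43/9
image of x^3: x^3 + 5x^2 + (43/3)x + 44/27
image of x^4: x^4 + (20/3)x^3 + (86/3)x^2 + (176/27)x + 949/81
image of x^5: x^5 + (25/3)x^4 + (430/9)x^3 + (440/27)x^2 + (4745/81)x + 1910/243
image of x^6: x^6 + 10x^5 + (215/3)x^4 + (880/27)x^3 + (4745/27)x^2 + (3820/81)x + 19999/729
image of x^7: x^7 + (35/3)x^6 + (301/3)x^5 + (1540/27)x^4 + (33215/81)x^3 + (13370/81)x^2 + (139993/729)x + 62816/2187
each image's coordinates form column j of the matrix


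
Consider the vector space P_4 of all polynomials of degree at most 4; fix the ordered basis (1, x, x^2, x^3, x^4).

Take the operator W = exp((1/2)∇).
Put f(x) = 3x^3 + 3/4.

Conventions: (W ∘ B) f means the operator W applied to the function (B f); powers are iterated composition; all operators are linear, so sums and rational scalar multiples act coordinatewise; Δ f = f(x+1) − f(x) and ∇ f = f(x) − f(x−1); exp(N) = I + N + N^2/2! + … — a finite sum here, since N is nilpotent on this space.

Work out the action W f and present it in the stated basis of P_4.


the image equals g(x) = 3x^3 + (9/2)x^2 - (9/4)x + 3/8

order-1 term: (9/2)x^2 - (9/2)x + 3/2
order-2 term: (9/4)x - 9/4
order-3 term: 3/8
the series for exp((1/2)∇) f terminates at order 3
exp((1/2)∇) f = 3x^3 + (9/2)x^2 - (9/4)x + 3/8


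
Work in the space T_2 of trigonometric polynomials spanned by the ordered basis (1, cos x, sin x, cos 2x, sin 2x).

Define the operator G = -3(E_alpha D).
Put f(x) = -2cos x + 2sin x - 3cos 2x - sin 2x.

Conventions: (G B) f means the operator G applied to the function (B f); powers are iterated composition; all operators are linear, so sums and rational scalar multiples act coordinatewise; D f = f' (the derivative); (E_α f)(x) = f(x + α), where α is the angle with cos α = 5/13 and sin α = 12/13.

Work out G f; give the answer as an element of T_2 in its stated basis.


the result is g(x) = -(102/13)cos x + (42/13)sin x - (2874/169)cos 2x + (1422/169)sin 2x

D f = 2cos x + 2sin x - 2cos 2x + 6sin 2x
E_alpha D f = (34/13)cos x - (14/13)sin x + (958/169)cos 2x - (474/169)sin 2x
(-3(E_alpha D)) f = -(102/13)cos x + (42/13)sin x - (2874/169)cos 2x + (1422/169)sin 2x


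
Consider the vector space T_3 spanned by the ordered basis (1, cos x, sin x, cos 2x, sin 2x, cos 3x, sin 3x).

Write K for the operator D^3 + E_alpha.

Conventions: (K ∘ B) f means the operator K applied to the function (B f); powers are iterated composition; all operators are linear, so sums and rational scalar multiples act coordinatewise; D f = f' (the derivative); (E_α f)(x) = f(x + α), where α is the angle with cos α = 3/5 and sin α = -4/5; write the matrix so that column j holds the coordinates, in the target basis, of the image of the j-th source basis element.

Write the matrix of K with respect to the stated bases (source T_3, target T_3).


the matrix is [[1, 0, 0, 0, 0, 0, 0]; [0, 3/5, -9/5, 0, 0, 0, 0]; [0, 9/5, 3/5, 0, 0, 0, 0]; [0, 0, 0, -7/25, -224/25, 0, 0]; [0, 0, 0, 224/25, -7/25, 0, 0]; [0, 0, 0, 0, 0, -117/125, -3419/125]; [0, 0, 0, 0, 0, 3419/125, -117/125]] (rows listed top to bottom)

image of 1: 1
image of cos x: (3/5)cos x + (9/5)sin x
image of sin x: -(9/5)cos x + (3/5)sin x
image of cos 2x: -(7/25)cos 2x + (224/25)sin 2x
image of sin 2x: -(224/25)cos 2x - (7/25)sin 2x
image of cos 3x: -(117/125)cos 3x + (3419/125)sin 3x
image of sin 3x: -(3419/125)cos 3x - (117/125)sin 3x
each image's coordinates form column j of the matrix


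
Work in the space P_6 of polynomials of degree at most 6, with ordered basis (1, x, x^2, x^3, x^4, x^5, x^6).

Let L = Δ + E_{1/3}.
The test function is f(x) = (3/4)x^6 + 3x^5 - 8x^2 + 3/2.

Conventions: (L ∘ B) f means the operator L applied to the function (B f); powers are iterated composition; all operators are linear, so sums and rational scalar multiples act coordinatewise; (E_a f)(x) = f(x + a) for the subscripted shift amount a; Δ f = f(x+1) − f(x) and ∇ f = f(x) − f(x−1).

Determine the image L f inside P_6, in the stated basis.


Δ f = (9/2)x^5 + (105/4)x^4 + 45x^3 + (165/4)x^2 + (7/2)x - 17/4
E_{1/3} f = (3/4)x^6 + (9/2)x^5 + (25/4)x^4 + (35/9)x^3 - (27/4)x^2 - (277/54)x + 607/972
(Δ + E_{1/3}) f = (3/4)x^6 + 9x^5 + (65/2)x^4 + (440/9)x^3 + (69/2)x^2 - (44/27)x - 881/243

the result is g(x) = (3/4)x^6 + 9x^5 + (65/2)x^4 + (440/9)x^3 + (69/2)x^2 - (44/27)x - 881/243


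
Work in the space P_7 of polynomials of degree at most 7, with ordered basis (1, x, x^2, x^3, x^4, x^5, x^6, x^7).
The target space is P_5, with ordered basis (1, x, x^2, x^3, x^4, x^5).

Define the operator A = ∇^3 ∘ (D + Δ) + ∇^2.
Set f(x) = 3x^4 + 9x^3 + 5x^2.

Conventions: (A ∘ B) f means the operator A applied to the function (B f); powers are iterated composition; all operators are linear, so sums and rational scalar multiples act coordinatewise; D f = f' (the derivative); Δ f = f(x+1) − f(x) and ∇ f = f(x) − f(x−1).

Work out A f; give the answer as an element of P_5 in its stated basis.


D f = 12x^3 + 27x^2 + 10x
Δ f = 12x^3 + 45x^2 + 49x + 17
(D + Δ) f = 24x^3 + 72x^2 + 59x + 17
∇ (D + Δ) f = 72x^2 + 72x + 11
∇ ∇ (D + Δ) f = 144x
∇ ∇ ∇ (D + Δ) f = 144
∇ f = 12x^3 + 9x^2 - 5x + 1
∇ ∇ f = 36x^2 - 18x - 2
(∇^3 ∘ (D + Δ) + ∇^2) f = 36x^2 - 18x + 142

the result is g(x) = 36x^2 - 18x + 142


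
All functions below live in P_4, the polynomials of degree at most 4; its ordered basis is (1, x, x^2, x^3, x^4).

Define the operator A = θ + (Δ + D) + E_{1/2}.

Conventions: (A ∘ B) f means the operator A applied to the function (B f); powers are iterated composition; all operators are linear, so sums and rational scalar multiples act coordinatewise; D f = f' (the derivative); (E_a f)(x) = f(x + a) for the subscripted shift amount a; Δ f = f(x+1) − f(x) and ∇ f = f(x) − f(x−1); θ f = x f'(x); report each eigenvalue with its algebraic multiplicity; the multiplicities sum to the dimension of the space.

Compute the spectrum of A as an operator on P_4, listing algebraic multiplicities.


image of 1: 1
image of x: 2x + 5/2
image of x^2: 3x^2 + 5x + 5/4
image of x^3: 4x^3 + (15/2)x^2 + (15/4)x + 9/8
image of x^4: 5x^4 + 10x^3 + (15/2)x^2 + (9/2)x + 17/16
the matrix is upper triangular; its diagonal is (1, 2, 3, 4, 5)
for a triangular matrix the eigenvalues are the diagonal entries, with algebraic multiplicity their repetition count

λ = 1 (multiplicity 1), λ = 2 (multiplicity 1), λ = 3 (multiplicity 1), λ = 4 (multiplicity 1), λ = 5 (multiplicity 1)


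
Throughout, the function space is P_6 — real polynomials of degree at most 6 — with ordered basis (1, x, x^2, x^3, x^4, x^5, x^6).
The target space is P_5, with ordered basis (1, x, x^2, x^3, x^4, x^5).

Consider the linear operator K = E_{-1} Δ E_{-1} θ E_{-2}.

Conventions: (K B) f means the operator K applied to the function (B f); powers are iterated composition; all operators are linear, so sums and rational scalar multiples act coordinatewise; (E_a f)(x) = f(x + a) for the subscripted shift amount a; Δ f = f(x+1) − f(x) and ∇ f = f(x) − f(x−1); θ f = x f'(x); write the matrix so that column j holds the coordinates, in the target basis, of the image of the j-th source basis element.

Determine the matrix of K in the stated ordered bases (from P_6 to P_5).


image of 1: 0
image of x: 1
image of x^2: 4x - 10
image of x^3: 9x^2 - 51x + 69
image of x^4: 16x^3 - 144x^2 + 424x - 404
image of x^5: 25x^4 - 310x^3 + 1430x^2 - 2895x + 2155
image of x^6: 36x^5 - 570x^4 + 3600x^3 - 11310x^2 + 17616x - 10830
each image's coordinates form column j of the matrix

the matrix is [[0, 1, -10, 69, -404, 2155, -10830]; [0, 0, 4, -51, 424, -2895, 17616]; [0, 0, 0, 9, -144, 1430, -11310]; [0, 0, 0, 0, 16, -310, 3600]; [0, 0, 0, 0, 0, 25, -570]; [0, 0, 0, 0, 0, 0, 36]] (rows listed top to bottom)


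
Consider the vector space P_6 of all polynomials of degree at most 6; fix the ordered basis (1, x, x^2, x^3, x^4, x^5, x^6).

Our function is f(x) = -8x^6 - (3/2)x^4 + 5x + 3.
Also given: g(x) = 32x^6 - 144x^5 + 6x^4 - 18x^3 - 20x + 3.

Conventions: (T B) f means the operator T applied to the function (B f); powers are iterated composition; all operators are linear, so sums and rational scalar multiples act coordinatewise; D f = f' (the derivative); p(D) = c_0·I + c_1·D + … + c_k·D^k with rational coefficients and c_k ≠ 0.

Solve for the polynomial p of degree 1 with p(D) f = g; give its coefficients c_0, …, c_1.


D^0 f = -8x^6 - (3/2)x^4 + 5x + 3
D^1 f = -48x^5 - 6x^3 + 5
matching coefficients of g against c_0 f + c_1 Df + … from the top degree down determines the c_i
solution: c_0 = -4, c_1 = 3

p(D) = -4·I + 3·D, i.e. c_0 = -4, c_1 = 3


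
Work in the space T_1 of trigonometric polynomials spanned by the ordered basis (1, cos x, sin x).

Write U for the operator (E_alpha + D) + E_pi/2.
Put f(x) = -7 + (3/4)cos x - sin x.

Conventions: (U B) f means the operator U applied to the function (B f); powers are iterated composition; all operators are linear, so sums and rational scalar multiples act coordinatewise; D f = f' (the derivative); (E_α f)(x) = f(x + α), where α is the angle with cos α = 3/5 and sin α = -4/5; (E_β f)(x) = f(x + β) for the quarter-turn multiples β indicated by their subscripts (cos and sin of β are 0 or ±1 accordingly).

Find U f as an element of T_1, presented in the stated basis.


E_alpha f = -7 + (5/4)cos x
D f = -cos x - (3/4)sin x
(E_alpha + D) f = -7 + (1/4)cos x - (3/4)sin x
E_pi/2 f = -7 - cos x - (3/4)sin x
((E_alpha + D) + E_pi/2) f = -14 - (3/4)cos x - (3/2)sin x

g(x) = -14 - (3/4)cos x - (3/2)sin x


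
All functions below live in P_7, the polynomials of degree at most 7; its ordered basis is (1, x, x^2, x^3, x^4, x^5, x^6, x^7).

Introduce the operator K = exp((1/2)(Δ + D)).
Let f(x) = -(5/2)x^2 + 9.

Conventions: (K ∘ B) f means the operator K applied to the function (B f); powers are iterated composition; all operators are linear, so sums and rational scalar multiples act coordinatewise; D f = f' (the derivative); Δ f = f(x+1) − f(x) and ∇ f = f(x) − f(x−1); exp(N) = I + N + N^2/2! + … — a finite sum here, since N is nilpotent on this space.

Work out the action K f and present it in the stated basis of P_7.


g(x) = -(5/2)x^2 - 5x + 21/4

order-1 term: -5x - 5/4
order-2 term: -5/2
the series for exp((1/2)(Δ + D)) f terminates at order 2
exp((1/2)(Δ + D)) f = -(5/2)x^2 - 5x + 21/4


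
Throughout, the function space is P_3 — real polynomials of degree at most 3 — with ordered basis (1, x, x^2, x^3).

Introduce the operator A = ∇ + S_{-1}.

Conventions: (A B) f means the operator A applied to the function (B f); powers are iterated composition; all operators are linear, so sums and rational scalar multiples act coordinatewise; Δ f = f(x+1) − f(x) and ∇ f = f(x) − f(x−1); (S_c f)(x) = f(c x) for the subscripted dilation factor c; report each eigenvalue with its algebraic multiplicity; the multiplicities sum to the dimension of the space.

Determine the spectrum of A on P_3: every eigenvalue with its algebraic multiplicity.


image of 1: 1
image of x: -x + 1
image of x^2: x^2 + 2x - 1
image of x^3: -x^3 + 3x^2 - 3x + 1
the matrix is upper triangular; its diagonal is (1, -1, 1, -1)
for a triangular matrix the eigenvalues are the diagonal entries, with algebraic multiplicity their repetition count

λ = -1 (multiplicity 2), λ = 1 (multiplicity 2)


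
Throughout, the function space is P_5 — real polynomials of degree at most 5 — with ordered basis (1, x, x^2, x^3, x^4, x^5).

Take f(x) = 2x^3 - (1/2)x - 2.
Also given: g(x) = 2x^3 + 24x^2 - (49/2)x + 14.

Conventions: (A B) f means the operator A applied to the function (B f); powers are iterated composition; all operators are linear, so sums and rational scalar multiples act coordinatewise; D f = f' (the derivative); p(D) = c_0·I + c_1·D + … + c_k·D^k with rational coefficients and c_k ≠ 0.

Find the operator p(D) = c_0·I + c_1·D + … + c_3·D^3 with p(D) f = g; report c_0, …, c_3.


c_0 = 1, c_1 = 4, c_2 = -2, c_3 = 3/2

D^0 f = 2x^3 - (1/2)x - 2
D^1 f = 6x^2 - 1/2
D^2 f = 12x
D^3 f = 12
matching coefficients of g against c_0 f + c_1 Df + … from the top degree down determines the c_i
solution: c_0 = 1, c_1 = 4, c_2 = -2, c_3 = 3/2


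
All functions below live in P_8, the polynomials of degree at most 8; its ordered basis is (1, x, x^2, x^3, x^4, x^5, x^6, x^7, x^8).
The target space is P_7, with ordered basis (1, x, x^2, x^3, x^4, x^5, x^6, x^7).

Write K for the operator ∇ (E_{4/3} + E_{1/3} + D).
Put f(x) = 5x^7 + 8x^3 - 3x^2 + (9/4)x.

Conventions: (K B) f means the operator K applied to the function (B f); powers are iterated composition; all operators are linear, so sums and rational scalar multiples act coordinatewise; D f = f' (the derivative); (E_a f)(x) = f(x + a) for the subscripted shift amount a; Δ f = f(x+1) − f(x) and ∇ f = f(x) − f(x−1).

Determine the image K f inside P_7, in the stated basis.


g(x) = 70x^6 + 350x^5 - (175/3)x^4 + (32900/27)x^3 - (559/27)x^2 + (38198/81)x - 7897/1458

E_{4/3} f = 5x^7 + (140/3)x^6 + (560/3)x^5 + (11200/27)x^4 + (45448/81)x^3 + (38189/81)x^2 + (681089/2916)x + 118289/2187
E_{1/3} f = 5x^7 + (35/3)x^6 + (35/3)x^5 + (175/27)x^4 + (823/81)x^3 + (440/81)x^2 + (8645/2916)x + 6257/8748
D f = 35x^6 + 24x^2 - 6x + 9/4
(E_{4/3} + E_{1/3} + D) f = 10x^7 + (280/3)x^6 + (595/3)x^5 + (11375/27)x^4 + (46271/81)x^3 + (40573/81)x^2 + (336119/1458)x + 124774/2187
∇ (E_{4/3} + E_{1/3} + D) f = 70x^6 + 350x^5 - (175/3)x^4 + (32900/27)x^3 - (559/27)x^2 + (38198/81)x - 7897/1458


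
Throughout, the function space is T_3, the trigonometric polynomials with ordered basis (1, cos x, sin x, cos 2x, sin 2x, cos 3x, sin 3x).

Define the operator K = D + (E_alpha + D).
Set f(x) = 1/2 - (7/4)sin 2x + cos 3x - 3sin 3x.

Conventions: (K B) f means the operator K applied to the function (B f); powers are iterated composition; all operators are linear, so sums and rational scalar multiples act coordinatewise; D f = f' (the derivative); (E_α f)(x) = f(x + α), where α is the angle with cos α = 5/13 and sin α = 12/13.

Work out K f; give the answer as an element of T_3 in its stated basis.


D f = -(7/2)cos 2x - 9cos 3x - 3sin 3x
E_alpha f = 1/2 - (210/169)cos 2x + (833/676)sin 2x + (449/2197)cos 3x + (6933/2197)sin 3x
D f = -(7/2)cos 2x - 9cos 3x - 3sin 3x
(E_alpha + D) f = 1/2 - (1603/338)cos 2x + (833/676)sin 2x - (19324/2197)cos 3x + (342/2197)sin 3x
(D + (E_alpha + D)) f = 1/2 - (1393/169)cos 2x + (833/676)sin 2x - (39097/2197)cos 3x - (6249/2197)sin 3x

the image equals g(x) = 1/2 - (1393/169)cos 2x + (833/676)sin 2x - (39097/2197)cos 3x - (6249/2197)sin 3x


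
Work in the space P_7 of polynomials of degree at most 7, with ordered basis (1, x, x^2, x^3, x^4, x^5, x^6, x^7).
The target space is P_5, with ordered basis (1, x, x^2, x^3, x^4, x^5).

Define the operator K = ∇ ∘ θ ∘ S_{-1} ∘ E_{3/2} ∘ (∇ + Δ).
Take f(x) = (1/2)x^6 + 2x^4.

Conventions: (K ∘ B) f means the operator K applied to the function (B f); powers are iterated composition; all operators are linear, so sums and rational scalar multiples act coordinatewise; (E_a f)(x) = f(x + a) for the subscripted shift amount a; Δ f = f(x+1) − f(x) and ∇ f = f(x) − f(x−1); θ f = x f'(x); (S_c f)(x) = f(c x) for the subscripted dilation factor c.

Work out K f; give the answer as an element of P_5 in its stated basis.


the image equals g(x) = -150x^4 + 1020x^3 - 2919x^2 + 3867x - 14951/8

∇ f = 3x^5 - (15/2)x^4 + 18x^3 - (39/2)x^2 + 11x - 5/2
Δ f = 3x^5 + (15/2)x^4 + 18x^3 + (39/2)x^2 + 11x + 5/2
(∇ + Δ) f = 6x^5 + 36x^3 + 22x
E_{3/2} (∇ + Δ) f = 6x^5 + 45x^4 + 171x^3 + (729/2)x^2 + (3335/8)x + 3201/16
S_{-1} E_{3/2} (∇ + Δ) f = -6x^5 + 45x^4 - 171x^3 + (729/2)x^2 - (3335/8)x + 3201/16
θ S_{-1} E_{3/2} (∇ + Δ) f = -30x^5 + 180x^4 - 513x^3 + 729x^2 - (3335/8)x
∇ (θ ∘ S_{-1} ∘ E_{3/2}) (∇ + Δ) f = -150x^4 + 1020x^3 - 2919x^2 + 3867x - 14951/8


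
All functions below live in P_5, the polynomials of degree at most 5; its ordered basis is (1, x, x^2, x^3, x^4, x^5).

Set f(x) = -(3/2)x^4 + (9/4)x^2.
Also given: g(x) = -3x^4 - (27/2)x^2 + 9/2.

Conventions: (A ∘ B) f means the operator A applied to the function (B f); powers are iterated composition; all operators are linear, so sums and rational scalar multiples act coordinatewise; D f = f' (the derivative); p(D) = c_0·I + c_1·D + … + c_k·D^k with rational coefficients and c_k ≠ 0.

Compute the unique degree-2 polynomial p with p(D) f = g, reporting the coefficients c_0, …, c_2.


p(D) = 2·I + D^2, i.e. c_0 = 2, c_1 = 0, c_2 = 1

D^0 f = -(3/2)x^4 + (9/4)x^2
D^1 f = -6x^3 + (9/2)x
D^2 f = -18x^2 + 9/2
matching coefficients of g against c_0 f + c_1 Df + … from the top degree down determines the c_i
solution: c_0 = 2, c_1 = 0, c_2 = 1


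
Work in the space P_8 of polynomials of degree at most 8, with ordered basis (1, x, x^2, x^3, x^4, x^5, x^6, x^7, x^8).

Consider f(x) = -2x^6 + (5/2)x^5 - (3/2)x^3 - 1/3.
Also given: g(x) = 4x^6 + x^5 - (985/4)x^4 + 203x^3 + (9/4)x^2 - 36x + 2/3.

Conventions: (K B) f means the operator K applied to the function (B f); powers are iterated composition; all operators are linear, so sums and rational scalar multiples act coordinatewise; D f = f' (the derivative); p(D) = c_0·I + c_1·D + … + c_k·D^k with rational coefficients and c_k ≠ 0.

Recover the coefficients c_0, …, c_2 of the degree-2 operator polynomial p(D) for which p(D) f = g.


D^0 f = -2x^6 + (5/2)x^5 - (3/2)x^3 - 1/3
D^1 f = -12x^5 + (25/2)x^4 - (9/2)x^2
D^2 f = -60x^4 + 50x^3 - 9x
matching coefficients of g against c_0 f + c_1 Df + … from the top degree down determines the c_i
solution: c_0 = -2, c_1 = -1/2, c_2 = 4

c_0 = -2, c_1 = -1/2, c_2 = 4


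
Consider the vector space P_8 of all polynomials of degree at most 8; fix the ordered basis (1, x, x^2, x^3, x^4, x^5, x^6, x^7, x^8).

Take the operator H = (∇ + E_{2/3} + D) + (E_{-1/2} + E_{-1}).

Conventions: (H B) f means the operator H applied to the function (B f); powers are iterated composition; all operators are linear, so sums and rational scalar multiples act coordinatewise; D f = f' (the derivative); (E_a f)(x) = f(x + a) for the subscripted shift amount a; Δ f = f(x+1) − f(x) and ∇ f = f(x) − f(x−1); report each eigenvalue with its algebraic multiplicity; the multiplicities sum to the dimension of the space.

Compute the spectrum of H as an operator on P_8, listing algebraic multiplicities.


λ = 3 (multiplicity 9)

image of 1: 3
image of x: 3x + 7/6
image of x^2: 3x^2 + (7/3)x + 25/36
image of x^3: 3x^3 + (7/2)x^2 + (25/12)x + 37/216
image of x^4: 3x^4 + (14/3)x^3 + (25/6)x^2 + (37/54)x + 337/1296
image of x^5: 3x^5 + (35/6)x^4 + (125/18)x^3 + (185/108)x^2 + (1685/1296)x + 781/7776
image of x^6: 3x^6 + 7x^5 + (125/12)x^4 + (185/54)x^3 + (1685/432)x^2 + (781/1296)x + 4825/46656
image of x^7: 3x^7 + (49/6)x^6 + (175/12)x^5 + (1295/216)x^4 + (11795/1296)x^3 + (5467/2592)x^2 + (33775/46656)x + 14197/279936
image of x^8: 3x^8 + (28/3)x^7 + (175/9)x^6 + (259/27)x^5 + (11795/648)x^4 + (5467/972)x^3 + (33775/11664)x^2 + (14197/34992)x + 72097/1679616
the matrix is upper triangular; its diagonal is (3, 3, 3, 3, 3, 3, 3, 3, 3)
for a triangular matrix the eigenvalues are the diagonal entries, with algebraic multiplicity their repetition count


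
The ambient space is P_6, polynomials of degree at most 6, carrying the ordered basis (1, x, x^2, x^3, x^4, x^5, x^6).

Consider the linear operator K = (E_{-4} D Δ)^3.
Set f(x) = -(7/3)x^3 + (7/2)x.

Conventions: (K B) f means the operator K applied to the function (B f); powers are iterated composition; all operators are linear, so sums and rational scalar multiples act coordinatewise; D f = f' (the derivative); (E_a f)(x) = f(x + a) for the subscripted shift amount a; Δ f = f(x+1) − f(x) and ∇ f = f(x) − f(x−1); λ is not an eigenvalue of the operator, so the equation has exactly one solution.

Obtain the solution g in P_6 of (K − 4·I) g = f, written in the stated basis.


write g with unknown coordinates in the stated basis and equate coefficients in (K − 4·I) g = f
solving from the highest basis element down gives g = (7/12)x^3 - (7/8)x
check: K g = 0
so K g − 4·g = -(7/3)x^3 + (7/2)x = f ✓

the result is g(x) = (7/12)x^3 - (7/8)x


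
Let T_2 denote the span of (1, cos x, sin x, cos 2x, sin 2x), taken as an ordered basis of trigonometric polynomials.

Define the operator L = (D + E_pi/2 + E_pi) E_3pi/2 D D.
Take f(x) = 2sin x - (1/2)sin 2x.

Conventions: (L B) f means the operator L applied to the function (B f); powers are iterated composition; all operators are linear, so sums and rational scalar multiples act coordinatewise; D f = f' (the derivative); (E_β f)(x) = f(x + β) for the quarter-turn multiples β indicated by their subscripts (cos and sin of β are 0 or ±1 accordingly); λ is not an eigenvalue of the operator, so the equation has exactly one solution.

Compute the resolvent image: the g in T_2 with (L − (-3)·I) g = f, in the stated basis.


the result is g(x) = cos x + sin x + (4/73)cos 2x - (3/146)sin 2x

write g with unknown coordinates in the stated basis and equate coefficients in (L − (-3)·I) g = f
solving from the highest basis element down gives g = cos x + sin x + (4/73)cos 2x - (3/146)sin 2x
check: L g = -3cos x - sin x - (12/73)cos 2x - (32/73)sin 2x
so L g − (-3)·g = 2sin x - (1/2)sin 2x = f ✓
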